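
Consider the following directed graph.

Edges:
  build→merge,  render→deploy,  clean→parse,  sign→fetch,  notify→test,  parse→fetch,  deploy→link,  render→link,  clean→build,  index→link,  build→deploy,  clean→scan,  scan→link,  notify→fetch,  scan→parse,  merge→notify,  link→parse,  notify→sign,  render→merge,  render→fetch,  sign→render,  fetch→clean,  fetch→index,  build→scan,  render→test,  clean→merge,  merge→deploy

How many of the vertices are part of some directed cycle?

12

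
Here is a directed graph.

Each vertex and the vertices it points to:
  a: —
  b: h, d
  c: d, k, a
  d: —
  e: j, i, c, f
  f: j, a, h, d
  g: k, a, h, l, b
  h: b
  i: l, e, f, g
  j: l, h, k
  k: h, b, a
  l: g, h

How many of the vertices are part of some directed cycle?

6

A vertex is on a directed cycle iff it belongs to a strongly connected component of size ≥ 2 (or has a self-loop).
The vertices on cycles are {b, e, g, h, i, l} — 6 in total.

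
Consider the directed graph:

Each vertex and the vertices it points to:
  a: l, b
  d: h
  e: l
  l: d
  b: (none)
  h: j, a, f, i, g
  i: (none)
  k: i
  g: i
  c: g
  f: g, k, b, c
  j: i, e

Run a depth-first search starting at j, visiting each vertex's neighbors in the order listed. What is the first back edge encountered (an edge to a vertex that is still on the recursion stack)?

h→j

DFS from j (visiting each vertex's neighbors in the order listed); mark gray on enter, black on exit:
j gray
  i gray
  i black
  e gray
    l gray
      d gray
        h gray
          h→j: j is gray → back edge
First back edge: h → j.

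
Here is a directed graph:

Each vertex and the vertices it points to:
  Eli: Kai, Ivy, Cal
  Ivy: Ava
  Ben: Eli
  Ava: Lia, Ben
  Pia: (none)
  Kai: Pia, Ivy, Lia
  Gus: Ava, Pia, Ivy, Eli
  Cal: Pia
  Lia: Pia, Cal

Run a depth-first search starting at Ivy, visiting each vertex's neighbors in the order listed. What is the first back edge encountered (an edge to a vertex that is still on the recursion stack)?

DFS from Ivy (visiting each vertex's neighbors in the order listed); mark gray on enter, black on exit:
Ivy gray
  Ava gray
    Lia gray
      Pia gray
      Pia black
      Cal gray
        Cal→Pia: Pia black — skip
      Cal black
    Lia black
    Ben gray
      Eli gray
        Kai gray
          Kai→Pia: Pia black — skip
          Kai→Ivy: Ivy is gray → back edge
First back edge: Kai → Ivy.

Kai→Ivy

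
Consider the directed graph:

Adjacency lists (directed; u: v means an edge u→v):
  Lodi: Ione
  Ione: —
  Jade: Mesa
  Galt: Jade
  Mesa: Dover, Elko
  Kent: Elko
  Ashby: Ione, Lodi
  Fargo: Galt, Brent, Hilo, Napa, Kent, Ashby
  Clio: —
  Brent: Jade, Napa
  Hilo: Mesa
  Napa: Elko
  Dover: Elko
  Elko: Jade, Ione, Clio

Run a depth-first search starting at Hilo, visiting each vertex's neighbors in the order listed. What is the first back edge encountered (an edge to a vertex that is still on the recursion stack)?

Jade→Mesa

DFS from Hilo (visiting each vertex's neighbors in the order listed); mark gray on enter, black on exit:
Hilo gray
  Mesa gray
    Dover gray
      Elko gray
        Jade gray
          Jade→Mesa: Mesa is gray → back edge
First back edge: Jade → Mesa.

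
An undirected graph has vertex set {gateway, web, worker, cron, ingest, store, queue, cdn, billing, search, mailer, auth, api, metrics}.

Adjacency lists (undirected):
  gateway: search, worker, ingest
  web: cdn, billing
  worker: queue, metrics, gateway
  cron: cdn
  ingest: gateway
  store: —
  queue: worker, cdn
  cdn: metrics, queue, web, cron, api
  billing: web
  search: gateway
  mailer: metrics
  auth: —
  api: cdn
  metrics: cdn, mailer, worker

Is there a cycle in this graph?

Yes

DFS, tracking each vertex's parent; an edge to a visited non-parent vertex closes a cycle.
Start from metrics:
visit metrics (parent –)
  visit cdn (parent metrics)
    cdn–metrics: parent, skip
    visit queue (parent cdn)
      visit worker (parent queue)
        worker–queue: parent, skip
        worker–metrics: metrics visited and ≠ parent → cycle
Cycle: metrics – cdn – queue – worker – metrics.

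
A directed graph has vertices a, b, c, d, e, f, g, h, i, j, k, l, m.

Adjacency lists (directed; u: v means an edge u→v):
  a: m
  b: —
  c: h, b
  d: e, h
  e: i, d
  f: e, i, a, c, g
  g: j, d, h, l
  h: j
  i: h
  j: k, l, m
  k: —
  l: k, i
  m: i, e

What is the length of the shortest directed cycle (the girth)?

For each vertex v, BFS finds the shortest path from v back to v.
The shortest such closed walk is d → e → d, length 2.

2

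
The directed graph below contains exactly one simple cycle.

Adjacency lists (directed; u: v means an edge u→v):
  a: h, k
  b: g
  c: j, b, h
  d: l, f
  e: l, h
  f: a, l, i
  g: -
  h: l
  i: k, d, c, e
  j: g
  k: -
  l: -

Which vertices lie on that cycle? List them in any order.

d, f, i

DFS with gray/black marking from i:
i gray
  k gray
  k black
  d gray
    l gray
    l black
    f gray
      a gray
        h gray
          h→l: l black — skip
        h black
        a→k: k black — skip
      a black
      f→l: l black — skip
      f→i: i is gray → back edge
Back edge closes the cycle i → d → f → i; its vertices are {d, f, i}.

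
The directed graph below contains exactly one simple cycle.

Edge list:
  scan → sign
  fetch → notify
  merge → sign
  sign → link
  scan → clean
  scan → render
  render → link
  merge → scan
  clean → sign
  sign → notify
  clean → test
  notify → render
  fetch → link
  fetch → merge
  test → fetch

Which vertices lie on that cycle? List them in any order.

scan, test, clean, fetch, merge

DFS with gray/black marking from merge:
merge gray
  scan gray
    sign gray
      link gray
      link black
      notify gray
        render gray
          render→link: link black — skip
        render black
      notify black
    sign black
    scan→render: render black — skip
    clean gray
      test gray
        fetch gray
          fetch→notify: notify black — skip
          fetch→link: link black — skip
          fetch→merge: merge is gray → back edge
Back edge closes the cycle merge → scan → clean → test → fetch → merge; its vertices are {scan, test, clean, fetch, merge}.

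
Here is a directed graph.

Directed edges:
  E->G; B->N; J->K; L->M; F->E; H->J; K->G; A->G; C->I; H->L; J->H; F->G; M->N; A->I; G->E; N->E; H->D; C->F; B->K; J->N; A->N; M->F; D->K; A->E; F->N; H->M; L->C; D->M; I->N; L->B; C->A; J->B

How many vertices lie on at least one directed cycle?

4

A vertex is on a directed cycle iff it belongs to a strongly connected component of size ≥ 2 (or has a self-loop).
The vertices on cycles are {E, G, H, J} — 4 in total.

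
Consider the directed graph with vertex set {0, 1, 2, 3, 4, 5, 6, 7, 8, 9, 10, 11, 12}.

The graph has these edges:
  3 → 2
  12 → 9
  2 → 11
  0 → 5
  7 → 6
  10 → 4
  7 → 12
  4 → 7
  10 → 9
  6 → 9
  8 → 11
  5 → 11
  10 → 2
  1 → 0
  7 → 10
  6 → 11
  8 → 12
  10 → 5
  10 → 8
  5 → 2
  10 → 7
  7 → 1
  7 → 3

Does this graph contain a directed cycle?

Yes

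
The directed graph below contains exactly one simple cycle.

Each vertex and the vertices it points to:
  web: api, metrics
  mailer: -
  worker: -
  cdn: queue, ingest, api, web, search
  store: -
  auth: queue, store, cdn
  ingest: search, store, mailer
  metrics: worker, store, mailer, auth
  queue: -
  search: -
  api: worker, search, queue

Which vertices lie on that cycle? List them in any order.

DFS with gray/black marking from auth:
auth gray
  queue gray
  queue black
  store gray
  store black
  cdn gray
    cdn→queue: queue black — skip
    ingest gray
      search gray
      search black
      ingest→store: store black — skip
      mailer gray
      mailer black
    ingest black
    api gray
      worker gray
      worker black
      api→search: search black — skip
      api→queue: queue black — skip
    api black
    web gray
      web→api: api black — skip
      metrics gray
        metrics→worker: worker black — skip
        metrics→store: store black — skip
        metrics→mailer: mailer black — skip
        metrics→auth: auth is gray → back edge
Back edge closes the cycle auth → cdn → web → metrics → auth; its vertices are {cdn, web, auth, metrics}.

cdn, web, auth, metrics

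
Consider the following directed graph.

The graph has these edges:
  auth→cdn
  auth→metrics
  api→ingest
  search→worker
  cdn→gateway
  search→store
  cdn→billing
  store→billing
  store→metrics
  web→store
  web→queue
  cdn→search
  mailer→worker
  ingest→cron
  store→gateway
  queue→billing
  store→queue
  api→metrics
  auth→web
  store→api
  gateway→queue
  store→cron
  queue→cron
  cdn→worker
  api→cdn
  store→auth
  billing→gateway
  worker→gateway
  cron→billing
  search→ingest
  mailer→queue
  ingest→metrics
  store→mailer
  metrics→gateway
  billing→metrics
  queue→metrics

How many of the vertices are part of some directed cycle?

11

A vertex is on a directed cycle iff it belongs to a strongly connected component of size ≥ 2 (or has a self-loop).
The vertices on cycles are {api, cdn, web, auth, cron, queue, store, search, billing, gateway, metrics} — 11 in total.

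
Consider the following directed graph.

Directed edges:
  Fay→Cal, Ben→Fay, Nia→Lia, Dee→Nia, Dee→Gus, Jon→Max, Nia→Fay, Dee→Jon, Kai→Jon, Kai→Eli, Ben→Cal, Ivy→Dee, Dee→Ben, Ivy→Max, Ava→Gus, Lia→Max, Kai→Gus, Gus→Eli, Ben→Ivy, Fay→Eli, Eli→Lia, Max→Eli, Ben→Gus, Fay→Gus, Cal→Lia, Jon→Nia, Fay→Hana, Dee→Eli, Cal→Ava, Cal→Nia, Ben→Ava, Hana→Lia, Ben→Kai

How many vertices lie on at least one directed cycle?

9

A vertex is on a directed cycle iff it belongs to a strongly connected component of size ≥ 2 (or has a self-loop).
The vertices on cycles are {Ben, Cal, Dee, Eli, Fay, Ivy, Lia, Max, Nia} — 9 in total.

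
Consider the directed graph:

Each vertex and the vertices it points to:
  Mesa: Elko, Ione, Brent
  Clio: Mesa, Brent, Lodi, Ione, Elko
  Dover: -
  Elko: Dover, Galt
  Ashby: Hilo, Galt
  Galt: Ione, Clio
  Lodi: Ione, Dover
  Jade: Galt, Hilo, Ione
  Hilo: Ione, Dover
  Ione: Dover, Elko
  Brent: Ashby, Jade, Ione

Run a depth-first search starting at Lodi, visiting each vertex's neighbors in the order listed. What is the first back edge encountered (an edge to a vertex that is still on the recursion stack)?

DFS from Lodi (visiting each vertex's neighbors in the order listed); mark gray on enter, black on exit:
Lodi gray
  Ione gray
    Dover gray
    Dover black
    Elko gray
      Elko→Dover: Dover black — skip
      Galt gray
        Galt→Ione: Ione is gray → back edge
First back edge: Galt → Ione.

Galt->Ione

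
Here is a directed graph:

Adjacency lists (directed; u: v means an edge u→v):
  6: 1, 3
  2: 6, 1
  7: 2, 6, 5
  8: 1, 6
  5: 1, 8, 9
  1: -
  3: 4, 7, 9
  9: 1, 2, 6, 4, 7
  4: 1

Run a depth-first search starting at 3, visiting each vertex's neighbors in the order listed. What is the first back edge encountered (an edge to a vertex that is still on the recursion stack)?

6→3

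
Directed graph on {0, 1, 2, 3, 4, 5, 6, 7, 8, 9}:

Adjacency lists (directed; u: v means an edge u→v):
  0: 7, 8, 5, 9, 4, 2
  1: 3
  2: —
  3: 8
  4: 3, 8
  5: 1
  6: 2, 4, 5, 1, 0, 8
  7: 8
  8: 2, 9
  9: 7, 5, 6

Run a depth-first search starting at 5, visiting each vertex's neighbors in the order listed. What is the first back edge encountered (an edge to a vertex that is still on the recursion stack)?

DFS from 5 (visiting each vertex's neighbors in the order listed); mark gray on enter, black on exit:
5 gray
  1 gray
    3 gray
      8 gray
        2 gray
        2 black
        9 gray
          7 gray
            7→8: 8 is gray → back edge
First back edge: 7 → 8.

7→8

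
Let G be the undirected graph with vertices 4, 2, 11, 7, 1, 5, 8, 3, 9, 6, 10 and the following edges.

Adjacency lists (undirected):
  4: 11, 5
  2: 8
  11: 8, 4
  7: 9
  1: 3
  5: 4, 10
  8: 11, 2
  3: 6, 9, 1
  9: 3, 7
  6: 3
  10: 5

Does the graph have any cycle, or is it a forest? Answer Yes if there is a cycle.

DFS, tracking each vertex's parent; an edge to a visited non-parent vertex closes a cycle.
Start from 10:
visit 10 (parent –)
  visit 5 (parent 10)
    visit 4 (parent 5)
      visit 11 (parent 4)
        visit 8 (parent 11)
          8–11: parent, skip
          visit 2 (parent 8)
            2–8: parent, skip
        11–4: parent, skip
      4–5: parent, skip
    5–10: parent, skip
visit 7 (parent –)
  visit 9 (parent 7)
    visit 3 (parent 9)
      visit 6 (parent 3)
        6–3: parent, skip
      3–9: parent, skip
      visit 1 (parent 3)
        1–3: parent, skip
    9–7: parent, skip
No non-parent visited neighbor found — the graph is a forest.

No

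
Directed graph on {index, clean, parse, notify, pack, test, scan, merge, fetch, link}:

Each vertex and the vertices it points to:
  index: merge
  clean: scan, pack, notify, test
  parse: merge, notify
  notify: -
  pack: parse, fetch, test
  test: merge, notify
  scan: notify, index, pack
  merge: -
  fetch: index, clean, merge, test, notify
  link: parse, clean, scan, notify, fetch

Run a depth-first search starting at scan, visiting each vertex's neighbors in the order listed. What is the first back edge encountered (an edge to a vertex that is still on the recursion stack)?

DFS from scan (visiting each vertex's neighbors in the order listed); mark gray on enter, black on exit:
scan gray
  notify gray
  notify black
  index gray
    merge gray
    merge black
  index black
  pack gray
    parse gray
      parse→merge: merge black — skip
      parse→notify: notify black — skip
    parse black
    fetch gray
      fetch→index: index black — skip
      clean gray
        clean→scan: scan is gray → back edge
First back edge: clean → scan.

clean→scan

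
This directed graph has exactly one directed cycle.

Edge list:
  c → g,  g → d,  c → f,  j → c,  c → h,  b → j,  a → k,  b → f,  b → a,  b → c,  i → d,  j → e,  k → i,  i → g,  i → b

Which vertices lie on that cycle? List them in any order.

a, b, i, k

DFS with gray/black marking from b:
b gray
  c gray
    h gray
    h black
    g gray
      d gray
      d black
    g black
    f gray
    f black
  c black
  b→f: f black — skip
  j gray
    j→c: c black — skip
    e gray
    e black
  j black
  a gray
    k gray
      i gray
        i→g: g black — skip
        i→b: b is gray → back edge
Back edge closes the cycle b → a → k → i → b; its vertices are {a, b, i, k}.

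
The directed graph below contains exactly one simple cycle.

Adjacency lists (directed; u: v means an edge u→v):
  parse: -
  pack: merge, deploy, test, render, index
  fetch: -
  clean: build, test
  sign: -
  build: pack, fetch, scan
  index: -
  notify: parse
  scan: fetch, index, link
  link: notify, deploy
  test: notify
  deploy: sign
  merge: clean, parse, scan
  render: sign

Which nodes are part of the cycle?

DFS with gray/black marking from pack:
pack gray
  merge gray
    clean gray
      build gray
        build→pack: pack is gray → back edge
Back edge closes the cycle pack → merge → clean → build → pack; its vertices are {pack, build, clean, merge}.

pack, build, clean, merge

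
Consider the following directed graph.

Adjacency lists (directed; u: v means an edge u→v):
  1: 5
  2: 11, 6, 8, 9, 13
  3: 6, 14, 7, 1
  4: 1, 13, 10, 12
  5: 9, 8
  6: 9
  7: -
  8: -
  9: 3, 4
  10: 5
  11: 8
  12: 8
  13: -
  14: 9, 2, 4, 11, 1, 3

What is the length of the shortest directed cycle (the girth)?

For each vertex v, BFS finds the shortest path from v back to v.
The shortest such closed walk is 14 → 3 → 14, length 2.

2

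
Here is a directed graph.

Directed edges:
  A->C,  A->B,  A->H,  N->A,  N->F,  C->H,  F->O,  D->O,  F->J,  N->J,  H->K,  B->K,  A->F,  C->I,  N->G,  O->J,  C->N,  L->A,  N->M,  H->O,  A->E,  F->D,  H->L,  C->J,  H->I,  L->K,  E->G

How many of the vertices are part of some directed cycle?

A vertex is on a directed cycle iff it belongs to a strongly connected component of size ≥ 2 (or has a self-loop).
The vertices on cycles are {A, C, H, L, N} — 5 in total.

5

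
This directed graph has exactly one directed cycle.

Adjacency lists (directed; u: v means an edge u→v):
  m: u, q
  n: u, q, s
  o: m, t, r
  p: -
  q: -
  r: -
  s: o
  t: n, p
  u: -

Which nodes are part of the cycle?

DFS with gray/black marking from o:
o gray
  m gray
    u gray
    u black
    q gray
    q black
  m black
  t gray
    n gray
      n→u: u black — skip
      n→q: q black — skip
      s gray
        s→o: o is gray → back edge
Back edge closes the cycle o → t → n → s → o; its vertices are {n, o, s, t}.

n, o, s, t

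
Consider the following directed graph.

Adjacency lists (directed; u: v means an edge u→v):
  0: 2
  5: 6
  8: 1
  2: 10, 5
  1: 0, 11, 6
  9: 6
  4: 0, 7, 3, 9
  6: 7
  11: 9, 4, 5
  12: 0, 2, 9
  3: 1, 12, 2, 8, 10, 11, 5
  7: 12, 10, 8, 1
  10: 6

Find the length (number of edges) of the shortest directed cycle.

3

For each vertex v, BFS finds the shortest path from v back to v.
The shortest such closed walk is 4 → 3 → 11 → 4, length 3.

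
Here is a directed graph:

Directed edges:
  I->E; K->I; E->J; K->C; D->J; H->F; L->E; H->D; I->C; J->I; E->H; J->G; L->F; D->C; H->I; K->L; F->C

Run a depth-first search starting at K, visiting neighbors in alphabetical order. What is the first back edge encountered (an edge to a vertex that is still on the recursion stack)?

J->I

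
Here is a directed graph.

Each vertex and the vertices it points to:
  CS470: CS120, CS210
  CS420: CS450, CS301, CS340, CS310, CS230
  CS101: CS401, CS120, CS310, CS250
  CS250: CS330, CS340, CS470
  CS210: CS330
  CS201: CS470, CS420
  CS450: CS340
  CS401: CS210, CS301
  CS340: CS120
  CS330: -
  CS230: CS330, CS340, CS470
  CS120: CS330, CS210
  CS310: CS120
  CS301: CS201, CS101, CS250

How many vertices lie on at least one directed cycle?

5

A vertex is on a directed cycle iff it belongs to a strongly connected component of size ≥ 2 (or has a self-loop).
The vertices on cycles are {CS101, CS201, CS301, CS401, CS420} — 5 in total.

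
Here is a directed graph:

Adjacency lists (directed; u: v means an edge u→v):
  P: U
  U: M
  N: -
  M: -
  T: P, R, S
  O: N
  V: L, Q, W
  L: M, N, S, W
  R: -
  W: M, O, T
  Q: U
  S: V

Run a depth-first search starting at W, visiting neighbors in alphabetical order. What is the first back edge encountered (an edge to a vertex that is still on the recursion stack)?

DFS from W (visiting neighbors in alphabetical order); mark gray on enter, black on exit:
W gray
  M gray
  M black
  O gray
    N gray
    N black
  O black
  T gray
    P gray
      U gray
        U→M: M black — skip
      U black
    P black
    R gray
    R black
    S gray
      V gray
        L gray
          L→M: M black — skip
          L→N: N black — skip
          L→S: S is gray → back edge
First back edge: L → S.

L→S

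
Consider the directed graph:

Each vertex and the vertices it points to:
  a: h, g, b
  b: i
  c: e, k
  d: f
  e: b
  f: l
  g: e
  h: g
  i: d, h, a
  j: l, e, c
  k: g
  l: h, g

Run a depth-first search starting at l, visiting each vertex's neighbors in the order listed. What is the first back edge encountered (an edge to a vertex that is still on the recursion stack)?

f->l

DFS from l (visiting each vertex's neighbors in the order listed); mark gray on enter, black on exit:
l gray
  h gray
    g gray
      e gray
        b gray
          i gray
            d gray
              f gray
                f→l: l is gray → back edge
First back edge: f → l.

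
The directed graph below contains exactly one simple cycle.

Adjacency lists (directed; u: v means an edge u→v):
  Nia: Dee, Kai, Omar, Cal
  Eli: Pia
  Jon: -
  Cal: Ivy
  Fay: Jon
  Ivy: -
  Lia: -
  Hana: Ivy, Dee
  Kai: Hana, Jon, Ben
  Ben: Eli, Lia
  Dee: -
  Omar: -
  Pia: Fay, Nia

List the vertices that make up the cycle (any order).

Ben, Eli, Kai, Nia, Pia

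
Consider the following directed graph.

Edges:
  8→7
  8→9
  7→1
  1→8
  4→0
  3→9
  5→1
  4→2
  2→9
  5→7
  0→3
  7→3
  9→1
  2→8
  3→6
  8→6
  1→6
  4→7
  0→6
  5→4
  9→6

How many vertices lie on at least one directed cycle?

5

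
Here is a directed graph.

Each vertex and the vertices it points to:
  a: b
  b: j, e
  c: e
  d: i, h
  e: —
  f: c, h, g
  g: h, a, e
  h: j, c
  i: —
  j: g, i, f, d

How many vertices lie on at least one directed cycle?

7

A vertex is on a directed cycle iff it belongs to a strongly connected component of size ≥ 2 (or has a self-loop).
The vertices on cycles are {a, b, d, f, g, h, j} — 7 in total.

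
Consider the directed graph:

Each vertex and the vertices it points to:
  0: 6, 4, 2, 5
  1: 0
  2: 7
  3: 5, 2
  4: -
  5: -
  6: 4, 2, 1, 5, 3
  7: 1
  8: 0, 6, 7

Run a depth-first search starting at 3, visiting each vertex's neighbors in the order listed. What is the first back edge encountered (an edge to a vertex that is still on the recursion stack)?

6→2

DFS from 3 (visiting each vertex's neighbors in the order listed); mark gray on enter, black on exit:
3 gray
  5 gray
  5 black
  2 gray
    7 gray
      1 gray
        0 gray
          6 gray
            4 gray
            4 black
            6→2: 2 is gray → back edge
First back edge: 6 → 2.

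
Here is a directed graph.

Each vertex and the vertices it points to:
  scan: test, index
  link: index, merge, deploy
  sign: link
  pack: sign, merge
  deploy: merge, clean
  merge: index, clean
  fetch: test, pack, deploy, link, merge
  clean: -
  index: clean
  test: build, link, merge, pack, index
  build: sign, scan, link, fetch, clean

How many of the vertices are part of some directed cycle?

4

A vertex is on a directed cycle iff it belongs to a strongly connected component of size ≥ 2 (or has a self-loop).
The vertices on cycles are {scan, test, build, fetch} — 4 in total.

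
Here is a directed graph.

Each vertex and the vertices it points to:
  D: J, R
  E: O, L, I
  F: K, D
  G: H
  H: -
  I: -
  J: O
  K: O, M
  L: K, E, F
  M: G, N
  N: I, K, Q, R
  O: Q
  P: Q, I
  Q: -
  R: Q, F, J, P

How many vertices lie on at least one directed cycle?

8

A vertex is on a directed cycle iff it belongs to a strongly connected component of size ≥ 2 (or has a self-loop).
The vertices on cycles are {D, E, F, K, L, M, N, R} — 8 in total.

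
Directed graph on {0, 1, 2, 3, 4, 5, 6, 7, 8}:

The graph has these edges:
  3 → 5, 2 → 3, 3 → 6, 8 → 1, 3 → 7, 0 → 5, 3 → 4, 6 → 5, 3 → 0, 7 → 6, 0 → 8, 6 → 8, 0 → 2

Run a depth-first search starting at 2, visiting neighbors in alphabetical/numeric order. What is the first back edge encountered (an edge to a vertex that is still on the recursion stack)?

DFS from 2 (visiting neighbors in alphabetical/numeric order); mark gray on enter, black on exit:
2 gray
  3 gray
    0 gray
      0→2: 2 is gray → back edge
First back edge: 0 → 2.

0->2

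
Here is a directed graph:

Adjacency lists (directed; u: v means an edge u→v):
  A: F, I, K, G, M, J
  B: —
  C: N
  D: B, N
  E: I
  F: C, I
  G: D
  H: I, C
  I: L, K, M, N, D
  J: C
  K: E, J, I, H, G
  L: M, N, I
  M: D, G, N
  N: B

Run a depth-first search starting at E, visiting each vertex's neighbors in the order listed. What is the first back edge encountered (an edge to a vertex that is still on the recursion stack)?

L->I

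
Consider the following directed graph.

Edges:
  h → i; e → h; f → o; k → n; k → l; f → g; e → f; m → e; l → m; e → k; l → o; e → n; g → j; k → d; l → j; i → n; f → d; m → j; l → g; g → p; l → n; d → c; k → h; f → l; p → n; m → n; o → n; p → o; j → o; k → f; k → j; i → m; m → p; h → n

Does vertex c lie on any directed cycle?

c lies on a cycle iff there is a path from c back to itself.
Exploring from c, it never reaches itself; equivalently, its strongly connected component is a singleton.

No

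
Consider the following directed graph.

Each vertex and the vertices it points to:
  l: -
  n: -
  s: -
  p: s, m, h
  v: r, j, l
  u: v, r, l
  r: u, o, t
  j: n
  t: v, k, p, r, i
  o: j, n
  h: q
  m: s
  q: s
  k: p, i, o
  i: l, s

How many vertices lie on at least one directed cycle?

4

A vertex is on a directed cycle iff it belongs to a strongly connected component of size ≥ 2 (or has a self-loop).
The vertices on cycles are {r, t, u, v} — 4 in total.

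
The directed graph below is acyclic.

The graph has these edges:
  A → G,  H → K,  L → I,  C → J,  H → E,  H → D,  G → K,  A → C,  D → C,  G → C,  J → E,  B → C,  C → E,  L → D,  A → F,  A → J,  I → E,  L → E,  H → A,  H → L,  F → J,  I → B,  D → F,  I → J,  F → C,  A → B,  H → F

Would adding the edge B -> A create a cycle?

Yes

Adding B→A creates a cycle iff A can already reach B.
Path from A: A → B.
So A → … → B → A is a cycle.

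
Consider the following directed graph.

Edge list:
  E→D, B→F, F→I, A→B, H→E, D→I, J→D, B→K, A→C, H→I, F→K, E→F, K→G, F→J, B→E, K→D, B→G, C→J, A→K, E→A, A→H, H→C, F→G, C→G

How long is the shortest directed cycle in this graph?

For each vertex v, BFS finds the shortest path from v back to v.
The shortest such closed walk is E → A → B → E, length 3.

3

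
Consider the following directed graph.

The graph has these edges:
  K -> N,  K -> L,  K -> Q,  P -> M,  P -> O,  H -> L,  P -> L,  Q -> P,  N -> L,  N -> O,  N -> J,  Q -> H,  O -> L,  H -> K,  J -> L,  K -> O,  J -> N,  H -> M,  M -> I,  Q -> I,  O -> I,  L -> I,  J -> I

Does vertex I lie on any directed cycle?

I lies on a cycle iff there is a path from I back to itself.
Exploring from I, it never reaches itself; equivalently, its strongly connected component is a singleton.

No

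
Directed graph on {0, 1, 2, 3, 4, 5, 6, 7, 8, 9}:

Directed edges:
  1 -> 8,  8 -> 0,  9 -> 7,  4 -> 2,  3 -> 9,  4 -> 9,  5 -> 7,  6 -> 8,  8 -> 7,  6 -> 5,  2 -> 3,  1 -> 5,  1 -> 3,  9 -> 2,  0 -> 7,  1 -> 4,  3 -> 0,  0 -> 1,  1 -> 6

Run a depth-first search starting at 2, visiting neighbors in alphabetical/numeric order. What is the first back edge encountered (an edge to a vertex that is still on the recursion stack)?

DFS from 2 (visiting neighbors in alphabetical/numeric order); mark gray on enter, black on exit:
2 gray
  3 gray
    0 gray
      1 gray
        1→3: 3 is gray → back edge
First back edge: 1 → 3.

1→3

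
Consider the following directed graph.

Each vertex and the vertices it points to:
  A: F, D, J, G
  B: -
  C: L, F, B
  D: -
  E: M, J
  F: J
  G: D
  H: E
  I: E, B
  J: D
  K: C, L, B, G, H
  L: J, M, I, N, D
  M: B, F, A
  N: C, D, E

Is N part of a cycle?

Yes

N is on a cycle iff N can reach itself via ≥1 edge.
N → C → L → N — yes.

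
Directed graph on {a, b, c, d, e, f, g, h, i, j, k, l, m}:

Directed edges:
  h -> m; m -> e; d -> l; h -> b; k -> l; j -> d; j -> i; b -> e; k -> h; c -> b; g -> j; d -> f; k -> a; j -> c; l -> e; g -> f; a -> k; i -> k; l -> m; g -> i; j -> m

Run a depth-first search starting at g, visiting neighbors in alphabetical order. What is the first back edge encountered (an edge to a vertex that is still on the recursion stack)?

a->k

DFS from g (visiting neighbors in alphabetical order); mark gray on enter, black on exit:
g gray
  f gray
  f black
  i gray
    k gray
      a gray
        a→k: k is gray → back edge
First back edge: a → k.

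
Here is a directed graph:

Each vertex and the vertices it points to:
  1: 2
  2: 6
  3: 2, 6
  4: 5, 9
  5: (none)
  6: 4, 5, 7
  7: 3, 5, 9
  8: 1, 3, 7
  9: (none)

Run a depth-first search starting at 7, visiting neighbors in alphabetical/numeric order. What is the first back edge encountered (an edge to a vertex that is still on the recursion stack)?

6->7

DFS from 7 (visiting neighbors in alphabetical/numeric order); mark gray on enter, black on exit:
7 gray
  3 gray
    2 gray
      6 gray
        4 gray
          5 gray
          5 black
          9 gray
          9 black
        4 black
        6→5: 5 black — skip
        6→7: 7 is gray → back edge
First back edge: 6 → 7.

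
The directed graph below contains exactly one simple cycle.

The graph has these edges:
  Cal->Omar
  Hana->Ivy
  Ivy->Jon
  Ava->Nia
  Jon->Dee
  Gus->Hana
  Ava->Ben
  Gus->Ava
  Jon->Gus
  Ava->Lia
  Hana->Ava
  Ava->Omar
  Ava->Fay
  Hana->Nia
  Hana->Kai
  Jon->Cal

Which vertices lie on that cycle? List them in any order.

DFS with gray/black marking from Jon:
Jon gray
  Cal gray
    Omar gray
    Omar black
  Cal black
  Dee gray
  Dee black
  Gus gray
    Ava gray
      Ben gray
      Ben black
      Fay gray
      Fay black
      Lia gray
      Lia black
      Nia gray
      Nia black
      Ava→Omar: Omar black — skip
    Ava black
    Hana gray
      Hana→Ava: Ava black — skip
      Kai gray
      Kai black
      Hana→Nia: Nia black — skip
      Ivy gray
        Ivy→Jon: Jon is gray → back edge
Back edge closes the cycle Jon → Gus → Hana → Ivy → Jon; its vertices are {Gus, Ivy, Jon, Hana}.

Gus, Ivy, Jon, Hana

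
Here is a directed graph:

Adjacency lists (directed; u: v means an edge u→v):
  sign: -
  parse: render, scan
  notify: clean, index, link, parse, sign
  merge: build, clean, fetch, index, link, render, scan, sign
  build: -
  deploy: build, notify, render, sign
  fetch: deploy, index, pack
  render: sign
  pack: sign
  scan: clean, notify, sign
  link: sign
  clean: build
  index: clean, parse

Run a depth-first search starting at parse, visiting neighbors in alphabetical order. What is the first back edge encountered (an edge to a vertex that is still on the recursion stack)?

index->parse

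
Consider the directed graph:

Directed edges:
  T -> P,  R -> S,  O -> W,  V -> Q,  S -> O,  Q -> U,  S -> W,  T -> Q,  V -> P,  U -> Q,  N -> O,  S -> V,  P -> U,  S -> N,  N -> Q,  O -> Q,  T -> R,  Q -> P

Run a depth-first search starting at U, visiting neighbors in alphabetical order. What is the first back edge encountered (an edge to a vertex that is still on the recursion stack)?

P→U

DFS from U (visiting neighbors in alphabetical order); mark gray on enter, black on exit:
U gray
  Q gray
    P gray
      P→U: U is gray → back edge
First back edge: P → U.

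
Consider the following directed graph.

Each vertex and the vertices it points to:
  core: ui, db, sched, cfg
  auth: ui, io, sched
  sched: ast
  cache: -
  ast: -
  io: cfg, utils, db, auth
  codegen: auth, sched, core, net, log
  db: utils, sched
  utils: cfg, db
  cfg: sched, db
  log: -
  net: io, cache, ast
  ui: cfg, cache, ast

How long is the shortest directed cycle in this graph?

For each vertex v, BFS finds the shortest path from v back to v.
The shortest such closed walk is auth → io → auth, length 2.

2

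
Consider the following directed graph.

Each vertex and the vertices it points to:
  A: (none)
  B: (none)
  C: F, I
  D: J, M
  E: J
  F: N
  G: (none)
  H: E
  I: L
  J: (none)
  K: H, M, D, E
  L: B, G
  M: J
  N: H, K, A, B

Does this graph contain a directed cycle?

No

DFS with white/gray/black marking, starting from F:
F gray
  N gray
    H gray
      E gray
        J gray
        J black
      E black
    H black
    K gray
      K→H: H black — skip
      M gray
        M→J: J black — skip
      M black
      D gray
        D→J: J black — skip
        D→M: M black — skip
      D black
      K→E: E black — skip
    K black
    A gray
    A black
    B gray
    B black
  N black
F black
C gray
  C→F: F black — skip
  I gray
    L gray
      L→B: B black — skip
      G gray
      G black
    L black
  I black
C black
Every edge goes to a white or black vertex — no back edge, so the graph is acyclic.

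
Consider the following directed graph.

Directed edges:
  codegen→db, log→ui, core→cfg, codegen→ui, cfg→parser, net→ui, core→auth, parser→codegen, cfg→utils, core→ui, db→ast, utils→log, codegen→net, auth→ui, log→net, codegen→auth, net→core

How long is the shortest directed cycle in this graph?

5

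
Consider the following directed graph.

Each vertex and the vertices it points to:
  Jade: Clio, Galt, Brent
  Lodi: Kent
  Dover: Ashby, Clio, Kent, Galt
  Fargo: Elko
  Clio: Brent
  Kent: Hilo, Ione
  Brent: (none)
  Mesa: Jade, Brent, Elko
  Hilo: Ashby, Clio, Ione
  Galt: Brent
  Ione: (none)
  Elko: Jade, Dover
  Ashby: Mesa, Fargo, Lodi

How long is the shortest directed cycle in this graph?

4

For each vertex v, BFS finds the shortest path from v back to v.
The shortest such closed walk is Ashby → Lodi → Kent → Hilo → Ashby, length 4.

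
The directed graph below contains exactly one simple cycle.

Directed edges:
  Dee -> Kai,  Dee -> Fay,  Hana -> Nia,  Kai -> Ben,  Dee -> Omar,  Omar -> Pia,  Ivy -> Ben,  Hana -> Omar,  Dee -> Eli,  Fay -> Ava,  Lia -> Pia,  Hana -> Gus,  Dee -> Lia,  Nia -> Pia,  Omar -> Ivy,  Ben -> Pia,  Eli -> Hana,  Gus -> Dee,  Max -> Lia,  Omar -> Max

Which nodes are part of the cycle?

DFS with gray/black marking from Dee:
Dee gray
  Omar gray
    Pia gray
    Pia black
    Ivy gray
      Ben gray
        Ben→Pia: Pia black — skip
      Ben black
    Ivy black
    Max gray
      Lia gray
        Lia→Pia: Pia black — skip
      Lia black
    Max black
  Omar black
  Eli gray
    Hana gray
      Nia gray
        Nia→Pia: Pia black — skip
      Nia black
      Gus gray
        Gus→Dee: Dee is gray → back edge
Back edge closes the cycle Dee → Eli → Hana → Gus → Dee; its vertices are {Dee, Eli, Gus, Hana}.

Dee, Eli, Gus, Hana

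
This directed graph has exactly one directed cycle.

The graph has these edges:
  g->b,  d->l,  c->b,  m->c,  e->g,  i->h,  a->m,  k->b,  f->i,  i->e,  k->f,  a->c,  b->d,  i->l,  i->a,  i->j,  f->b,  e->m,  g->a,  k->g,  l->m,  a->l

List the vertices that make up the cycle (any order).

DFS with gray/black marking from l:
l gray
  m gray
    c gray
      b gray
        d gray
          d→l: l is gray → back edge
Back edge closes the cycle l → m → c → b → d → l; its vertices are {b, c, d, l, m}.

b, c, d, l, m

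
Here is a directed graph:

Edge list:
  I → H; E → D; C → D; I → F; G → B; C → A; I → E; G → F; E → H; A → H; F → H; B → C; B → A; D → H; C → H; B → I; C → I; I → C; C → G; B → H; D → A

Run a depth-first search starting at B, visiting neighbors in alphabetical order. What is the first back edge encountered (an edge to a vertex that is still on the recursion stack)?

G→B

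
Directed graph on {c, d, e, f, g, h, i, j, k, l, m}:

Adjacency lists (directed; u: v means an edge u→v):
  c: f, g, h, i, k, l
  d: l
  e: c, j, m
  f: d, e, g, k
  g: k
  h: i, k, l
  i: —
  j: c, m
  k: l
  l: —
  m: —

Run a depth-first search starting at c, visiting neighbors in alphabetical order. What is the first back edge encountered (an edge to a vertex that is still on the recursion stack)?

DFS from c (visiting neighbors in alphabetical order); mark gray on enter, black on exit:
c gray
  f gray
    d gray
      l gray
      l black
    d black
    e gray
      e→c: c is gray → back edge
First back edge: e → c.

e->c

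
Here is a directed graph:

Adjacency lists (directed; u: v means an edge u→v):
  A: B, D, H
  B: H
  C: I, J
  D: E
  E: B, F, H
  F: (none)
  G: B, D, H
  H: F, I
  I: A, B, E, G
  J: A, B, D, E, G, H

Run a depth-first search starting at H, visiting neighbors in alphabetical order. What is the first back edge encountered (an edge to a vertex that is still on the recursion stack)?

B->H

DFS from H (visiting neighbors in alphabetical order); mark gray on enter, black on exit:
H gray
  F gray
  F black
  I gray
    A gray
      B gray
        B→H: H is gray → back edge
First back edge: B → H.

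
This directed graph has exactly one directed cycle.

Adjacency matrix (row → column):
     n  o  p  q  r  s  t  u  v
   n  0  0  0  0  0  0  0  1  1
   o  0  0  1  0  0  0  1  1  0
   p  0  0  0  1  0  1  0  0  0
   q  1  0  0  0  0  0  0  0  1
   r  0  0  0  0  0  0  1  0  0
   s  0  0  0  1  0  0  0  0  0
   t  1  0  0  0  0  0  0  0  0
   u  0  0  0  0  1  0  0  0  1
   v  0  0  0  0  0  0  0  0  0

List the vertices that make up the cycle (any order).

n, r, t, u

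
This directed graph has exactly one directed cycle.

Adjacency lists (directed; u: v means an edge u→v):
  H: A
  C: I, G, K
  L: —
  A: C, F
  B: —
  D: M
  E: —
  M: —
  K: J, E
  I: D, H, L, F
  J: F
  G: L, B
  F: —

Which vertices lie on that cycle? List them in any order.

DFS with gray/black marking from C:
C gray
  I gray
    D gray
      M gray
      M black
    D black
    H gray
      A gray
        A→C: C is gray → back edge
Back edge closes the cycle C → I → H → A → C; its vertices are {A, C, H, I}.

A, C, H, I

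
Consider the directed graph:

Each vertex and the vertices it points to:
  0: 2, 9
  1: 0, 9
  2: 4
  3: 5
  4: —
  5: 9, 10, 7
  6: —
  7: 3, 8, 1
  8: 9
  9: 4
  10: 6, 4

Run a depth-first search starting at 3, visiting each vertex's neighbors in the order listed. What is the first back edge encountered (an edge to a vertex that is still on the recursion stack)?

7→3

DFS from 3 (visiting each vertex's neighbors in the order listed); mark gray on enter, black on exit:
3 gray
  5 gray
    9 gray
      4 gray
      4 black
    9 black
    10 gray
      6 gray
      6 black
      10→4: 4 black — skip
    10 black
    7 gray
      7→3: 3 is gray → back edge
First back edge: 7 → 3.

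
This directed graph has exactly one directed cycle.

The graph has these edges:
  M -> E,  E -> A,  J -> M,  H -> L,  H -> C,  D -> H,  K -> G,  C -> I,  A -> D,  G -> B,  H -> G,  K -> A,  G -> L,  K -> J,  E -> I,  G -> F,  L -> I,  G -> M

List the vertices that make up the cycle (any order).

DFS with gray/black marking from A:
A gray
  D gray
    H gray
      G gray
        F gray
        F black
        M gray
          E gray
            I gray
            I black
            E→A: A is gray → back edge
Back edge closes the cycle A → D → H → G → M → E → A; its vertices are {A, D, E, G, H, M}.

A, D, E, G, H, M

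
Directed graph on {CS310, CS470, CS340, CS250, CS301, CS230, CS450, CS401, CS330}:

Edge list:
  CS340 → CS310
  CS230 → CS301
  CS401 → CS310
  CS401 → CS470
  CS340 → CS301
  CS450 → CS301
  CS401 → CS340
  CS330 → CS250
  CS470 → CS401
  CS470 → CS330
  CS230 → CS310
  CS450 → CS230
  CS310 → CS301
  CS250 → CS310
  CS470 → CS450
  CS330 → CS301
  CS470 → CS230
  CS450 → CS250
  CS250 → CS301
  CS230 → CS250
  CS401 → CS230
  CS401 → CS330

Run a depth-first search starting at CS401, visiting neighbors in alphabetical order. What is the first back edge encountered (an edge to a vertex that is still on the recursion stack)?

CS470→CS401

DFS from CS401 (visiting neighbors in alphabetical order); mark gray on enter, black on exit:
CS401 gray
  CS230 gray
    CS250 gray
      CS301 gray
      CS301 black
      CS310 gray
        CS310→CS301: CS301 black — skip
      CS310 black
    CS250 black
    CS230→CS301: CS301 black — skip
    CS230→CS310: CS310 black — skip
  CS230 black
  CS401→CS310: CS310 black — skip
  CS330 gray
    CS330→CS250: CS250 black — skip
    CS330→CS301: CS301 black — skip
  CS330 black
  CS340 gray
    CS340→CS301: CS301 black — skip
    CS340→CS310: CS310 black — skip
  CS340 black
  CS470 gray
    CS470→CS230: CS230 black — skip
    CS470→CS330: CS330 black — skip
    CS470→CS401: CS401 is gray → back edge
First back edge: CS470 → CS401.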